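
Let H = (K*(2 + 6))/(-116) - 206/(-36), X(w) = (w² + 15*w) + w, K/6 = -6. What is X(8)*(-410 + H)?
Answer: -6711584/87 ≈ -77145.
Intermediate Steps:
K = -36 (K = 6*(-6) = -36)
X(w) = w² + 16*w
H = 4283/522 (H = -36*(2 + 6)/(-116) - 206/(-36) = -36*8*(-1/116) - 206*(-1/36) = -288*(-1/116) + 103/18 = 72/29 + 103/18 = 4283/522 ≈ 8.2050)
X(8)*(-410 + H) = (8*(16 + 8))*(-410 + 4283/522) = (8*24)*(-209737/522) = 192*(-209737/522) = -6711584/87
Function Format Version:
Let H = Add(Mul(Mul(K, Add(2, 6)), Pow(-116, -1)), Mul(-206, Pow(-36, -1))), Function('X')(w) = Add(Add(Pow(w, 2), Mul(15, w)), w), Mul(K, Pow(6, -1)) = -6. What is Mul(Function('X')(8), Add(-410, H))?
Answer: Rational(-6711584, 87) ≈ -77145.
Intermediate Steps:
K = -36 (K = Mul(6, -6) = -36)
Function('X')(w) = Add(Pow(w, 2), Mul(16, w))
H = Rational(4283, 522) (H = Add(Mul(Mul(-36, Add(2, 6)), Pow(-116, -1)), Mul(-206, Pow(-36, -1))) = Add(Mul(Mul(-36, 8), Rational(-1, 116)), Mul(-206, Rational(-1, 36))) = Add(Mul(-288, Rational(-1, 116)), Rational(103, 18)) = Add(Rational(72, 29), Rational(103, 18)) = Rational(4283, 522) ≈ 8.2050)
Mul(Function('X')(8), Add(-410, H)) = Mul(Mul(8, Add(16, 8)), Add(-410, Rational(4283, 522))) = Mul(Mul(8, 24), Rational(-209737, 522)) = Mul(192, Rational(-209737, 522)) = Rational(-6711584, 87)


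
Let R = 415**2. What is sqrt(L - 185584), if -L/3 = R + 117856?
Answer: I*sqrt(1055827) ≈ 1027.5*I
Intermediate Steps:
R = 172225
L = -870243 (L = -3*(172225 + 117856) = -3*290081 = -870243)
sqrt(L - 185584) = sqrt(-870243 - 185584) = sqrt(-1055827) = I*sqrt(1055827)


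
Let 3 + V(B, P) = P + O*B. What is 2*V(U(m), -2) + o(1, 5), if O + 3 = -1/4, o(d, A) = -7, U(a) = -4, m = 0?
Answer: 9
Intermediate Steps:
O = -13/4 (O = -3 - 1/4 = -3 - 1*¼ = -3 - ¼ = -13/4 ≈ -3.2500)
V(B, P) = -3 + P - 13*B/4 (V(B, P) = -3 + (P - 13*B/4) = -3 + P - 13*B/4)
2*V(U(m), -2) + o(1, 5) = 2*(-3 - 2 - 13/4*(-4)) - 7 = 2*(-3 - 2 + 13) - 7 = 2*8 - 7 = 16 - 7 = 9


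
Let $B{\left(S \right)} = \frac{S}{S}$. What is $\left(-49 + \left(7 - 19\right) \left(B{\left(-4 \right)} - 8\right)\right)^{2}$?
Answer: $1225$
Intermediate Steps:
$B{\left(S \right)} = 1$
$\left(-49 + \left(7 - 19\right) \left(B{\left(-4 \right)} - 8\right)\right)^{2} = \left(-49 + \left(7 - 19\right) \left(1 - 8\right)\right)^{2} = \left(-49 - -84\right)^{2} = \left(-49 + 84\right)^{2} = 35^{2} = 1225$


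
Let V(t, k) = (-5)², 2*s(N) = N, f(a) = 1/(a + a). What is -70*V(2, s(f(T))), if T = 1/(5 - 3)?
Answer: -1750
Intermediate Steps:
T = ½ (T = 1/2 = ½ ≈ 0.50000)
f(a) = 1/(2*a)
s(N) = N/2
V(t, k) = 25
-70*V(2, s(f(T))) = -70*25 = -1750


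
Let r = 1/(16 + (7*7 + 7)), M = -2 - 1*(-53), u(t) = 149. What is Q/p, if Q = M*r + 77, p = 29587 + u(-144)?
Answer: 1865/713664 ≈ 0.0026133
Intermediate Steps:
M = 51 (M = -2 + 53 = 51)
r = 1/72 (r = 1/(16 + (49 + 7)) = 1/(16 + 56) = 1/72 ≈ 0.013889)
p = 29736 (p = 29587 + 149 = 29736)
Q = 1865/24 (Q = 51*(1/72) + 77 = 17/24 + 77 = 1865/24 ≈ 77.708)
Q/p = (1865/24)/29736 = (1865/24)*(1/29736) = 1865/713664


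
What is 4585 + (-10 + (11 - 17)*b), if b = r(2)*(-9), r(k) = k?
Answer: 4683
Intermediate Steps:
b = -18 (b = 2*(-9) = -18)
4585 + (-10 + (11 - 17)*b) = 4585 + (-10 + (11 - 17)*(-18)) = 4585 + (-10 - 6*(-18)) = 4585 + (-10 + 108) = 4585 + 98 = 4683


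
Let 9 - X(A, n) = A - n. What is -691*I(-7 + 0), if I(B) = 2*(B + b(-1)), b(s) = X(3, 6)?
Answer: -6910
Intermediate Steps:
X(A, n) = 9 + n - A (X(A, n) = 9 - (A - n) = 9 + (n - A) = 9 + n - A)
b(s) = 12 (b(s) = 9 + 6 - 1*3 = 9 + 6 - 3 = 12)
I(B) = 24 + 2*B (I(B) = 2*(B + 12) = 2*(12 + B) = 24 + 2*B)
-691*I(-7 + 0) = -691*(24 + 2*(-7 + 0)) = -691*(24 + 2*(-7)) = -691*(24 - 14) = -691*10 = -6910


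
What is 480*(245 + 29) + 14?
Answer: 131534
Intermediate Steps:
480*(245 + 29) + 14 = 480*274 + 14 = 131520 + 14 = 131534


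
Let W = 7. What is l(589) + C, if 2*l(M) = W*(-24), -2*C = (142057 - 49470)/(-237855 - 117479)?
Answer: -59603525/710668 ≈ -83.870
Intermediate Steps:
C = 92587/710668 (C = -(142057 - 49470)/(2*(-237855 - 117479)) = -92587/(2*(-355334)) = -92587*(-1)/(2*355334) = -½*(-92587/355334) = 92587/710668 ≈ 0.13028)
l(M) = -84 (l(M) = (7*(-24))/2 = (½)*(-168) = -84)
l(589) + C = -84 + 92587/710668 = -59603525/710668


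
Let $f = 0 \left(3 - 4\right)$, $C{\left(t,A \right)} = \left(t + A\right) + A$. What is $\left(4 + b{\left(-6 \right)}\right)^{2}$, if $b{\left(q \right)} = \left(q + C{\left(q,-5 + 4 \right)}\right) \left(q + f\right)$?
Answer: $7744$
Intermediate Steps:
$C{\left(t,A \right)} = t + 2 A$ ($C{\left(t,A \right)} = \left(A + t\right) + A = t + 2 A$)
$f = 0$ ($f = 0 \left(-1\right) = 0$)
$b{\left(q \right)} = q \left(-2 + 2 q\right)$ ($b{\left(q \right)} = \left(q + \left(q + 2 \left(-5 + 4\right)\right)\right) \left(q + 0\right) = \left(q + \left(q + 2 \left(-1\right)\right)\right) q = \left(q + \left(q - 2\right)\right) q = \left(q + \left(-2 + q\right)\right) q = \left(-2 + 2 q\right) q = q \left(-2 + 2 q\right)$)
$\left(4 + b{\left(-6 \right)}\right)^{2} = \left(4 + 2 \left(-6\right) \left(-1 - 6\right)\right)^{2} = \left(4 + 2 \left(-6\right) \left(-7\right)\right)^{2} = \left(4 + 84\right)^{2} = 88^{2} = 7744$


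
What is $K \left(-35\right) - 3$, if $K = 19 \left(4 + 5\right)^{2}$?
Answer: $-53868$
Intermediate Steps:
$K = 1539$ ($K = 19 \cdot 9^{2} = 19 \cdot 81 = 1539$)
$K \left(-35\right) - 3 = 1539 \left(-35\right) - 3 = -53865 - 3 = -53868$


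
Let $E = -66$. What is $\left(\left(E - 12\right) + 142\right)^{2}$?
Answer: $4096$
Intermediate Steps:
$\left(\left(E - 12\right) + 142\right)^{2} = \left(\left(-66 - 12\right) + 142\right)^{2} = \left(-78 + 142\right)^{2} = 64^{2} = 4096$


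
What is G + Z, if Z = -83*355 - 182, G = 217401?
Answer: 187754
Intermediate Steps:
Z = -29647 (Z = -29465 - 182 = -29647)
G + Z = 217401 - 29647 = 187754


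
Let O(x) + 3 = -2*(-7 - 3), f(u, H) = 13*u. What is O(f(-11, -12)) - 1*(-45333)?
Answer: 45350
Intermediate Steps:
O(x) = 17 (O(x) = -3 - 2*(-7 - 3) = -3 - 2*(-10) = -3 + 20 = 17)
O(f(-11, -12)) - 1*(-45333) = 17 - 1*(-45333) = 17 + 45333 = 45350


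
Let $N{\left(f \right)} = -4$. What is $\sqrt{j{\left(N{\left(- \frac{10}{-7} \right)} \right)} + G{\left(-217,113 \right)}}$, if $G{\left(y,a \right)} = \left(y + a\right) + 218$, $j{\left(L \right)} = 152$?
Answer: $\sqrt{266} \approx 16.31$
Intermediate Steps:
$G{\left(y,a \right)} = 218 + a + y$ ($G{\left(y,a \right)} = \left(a + y\right) + 218 = 218 + a + y$)
$\sqrt{j{\left(N{\left(- \frac{10}{-7} \right)} \right)} + G{\left(-217,113 \right)}} = \sqrt{152 + \left(218 + 113 - 217\right)} = \sqrt{152 + 114} = \sqrt{266}$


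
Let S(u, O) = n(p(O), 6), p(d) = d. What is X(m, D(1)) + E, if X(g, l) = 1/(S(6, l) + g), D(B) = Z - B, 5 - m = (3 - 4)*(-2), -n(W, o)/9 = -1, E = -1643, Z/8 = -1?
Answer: -19715/12 ≈ -1642.9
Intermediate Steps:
Z = -8 (Z = 8*(-1) = -8)
n(W, o) = 9 (n(W, o) = -9*(-1) = 9)
S(u, O) = 9
m = 3 (m = 5 - (3 - 4)*(-2) = 5 - (-1)*(-2) = 5 - 1*2 = 5 - 2 = 3)
D(B) = -8 - B
X(g, l) = 1/(9 + g)
X(m, D(1)) + E = 1/(9 + 3) - 1643 = 1/12 - 1643 = -19715/12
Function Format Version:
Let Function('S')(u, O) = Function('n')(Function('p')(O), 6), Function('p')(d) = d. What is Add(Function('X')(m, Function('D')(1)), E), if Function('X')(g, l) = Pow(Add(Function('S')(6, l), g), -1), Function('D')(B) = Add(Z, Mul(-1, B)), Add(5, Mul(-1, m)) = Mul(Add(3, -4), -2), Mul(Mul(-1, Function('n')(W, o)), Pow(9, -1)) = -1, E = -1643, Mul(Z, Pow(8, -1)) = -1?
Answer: Rational(-19715, 12) ≈ -1642.9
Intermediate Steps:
Z = -8 (Z = Mul(8, -1) = -8)
Function('n')(W, o) = 9 (Function('n')(W, o) = Mul(-9, -1) = 9)
Function('S')(u, O) = 9
m = 3 (m = Add(5, Mul(-1, Mul(Add(3, -4), -2))) = Add(5, Mul(-1, Mul(-1, -2))) = Add(5, Mul(-1, 2)) = Add(5, -2) = 3)
Function('D')(B) = Add(-8, Mul(-1, B))
Function('X')(g, l) = Pow(Add(9, g), -1)
Add(Function('X')(m, Function('D')(1)), E) = Add(Pow(Add(9, 3), -1), -1643) = Add(Pow(12, -1), -1643) = Add(Rational(1, 12), -1643) = Rational(-19715, 12)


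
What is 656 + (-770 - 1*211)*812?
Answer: -795916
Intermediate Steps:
656 + (-770 - 1*211)*812 = 656 + (-770 - 211)*812 = 656 - 981*812 = 656 - 796572 = -795916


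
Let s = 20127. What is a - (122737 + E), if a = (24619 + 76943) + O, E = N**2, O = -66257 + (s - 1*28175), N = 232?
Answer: -149304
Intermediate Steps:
O = -74305 (O = -66257 + (20127 - 1*28175) = -66257 + (20127 - 28175) = -66257 - 8048 = -74305)
E = 53824 (E = 232**2 = 53824)
a = 27257 (a = (24619 + 76943) - 74305 = 101562 - 74305 = 27257)
a - (122737 + E) = 27257 - (122737 + 53824) = 27257 - 1*176561 = 27257 - 176561 = -149304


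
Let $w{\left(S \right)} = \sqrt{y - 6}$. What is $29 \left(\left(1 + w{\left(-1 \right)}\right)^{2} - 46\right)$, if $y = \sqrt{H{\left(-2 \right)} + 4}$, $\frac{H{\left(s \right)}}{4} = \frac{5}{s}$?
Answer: $-1334 + 29 \left(1 + \sqrt{-6 + i \sqrt{6}}\right)^{2} \approx -1450.6 + 215.92 i$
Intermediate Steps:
$H{\left(s \right)} = \frac{20}{s}$ ($H{\left(s \right)} = 4 \frac{5}{s} = \frac{20}{s}$)
$y = i \sqrt{6}$ ($y = \sqrt{\frac{20}{-2} + 4} = \sqrt{20 \left(- \frac{1}{2}\right) + 4} = \sqrt{-10 + 4} = \sqrt{-6} = i \sqrt{6} \approx 2.4495 i$)
$w{\left(S \right)} = \sqrt{-6 + i \sqrt{6}}$ ($w{\left(S \right)} = \sqrt{i \sqrt{6} - 6} = \sqrt{-6 + i \sqrt{6}}$)
$29 \left(\left(1 + w{\left(-1 \right)}\right)^{2} - 46\right) = 29 \left(\left(1 + \sqrt{-6 + i \sqrt{6}}\right)^{2} - 46\right) = 29 \left(-46 + \left(1 + \sqrt{-6 + i \sqrt{6}}\right)^{2}\right) = -1334 + 29 \left(1 + \sqrt{-6 + i \sqrt{6}}\right)^{2}$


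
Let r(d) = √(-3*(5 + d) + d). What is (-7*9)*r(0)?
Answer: -63*I*√15 ≈ -244.0*I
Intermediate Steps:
r(d) = √(-15 - 2*d) (r(d) = √((-15 - 3*d) + d) = √(-15 - 2*d))
(-7*9)*r(0) = (-7*9)*√(-15 - 2*0) = -63*√(-15 + 0) = -63*I*√15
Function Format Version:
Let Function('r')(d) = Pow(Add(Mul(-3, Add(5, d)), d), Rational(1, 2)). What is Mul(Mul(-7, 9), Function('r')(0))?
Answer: Mul(-63, I, Pow(15, Rational(1, 2))) ≈ Mul(-244.00, I)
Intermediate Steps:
Function('r')(d) = Pow(Add(-15, Mul(-2, d)), Rational(1, 2)) (Function('r')(d) = Pow(Add(Add(-15, Mul(-3, d)), d), Rational(1, 2)) = Pow(Add(-15, Mul(-2, d)), Rational(1, 2)))
Mul(Mul(-7, 9), Function('r')(0)) = Mul(Mul(-7, 9), Pow(Add(-15, Mul(-2, 0)), Rational(1, 2))) = Mul(-63, Pow(Add(-15, 0), Rational(1, 2))) = Mul(-63, Pow(-15, Rational(1, 2))) = Mul(-63, Mul(I, Pow(15, Rational(1, 2)))) = Mul(-63, I, Pow(15, Rational(1, 2)))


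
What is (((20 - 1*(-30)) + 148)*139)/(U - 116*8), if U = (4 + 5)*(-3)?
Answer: -27522/955 ≈ -28.819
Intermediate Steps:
U = -27 (U = 9*(-3) = -27)
(((20 - 1*(-30)) + 148)*139)/(U - 116*8) = (((20 - 1*(-30)) + 148)*139)/(-27 - 116*8) = (((20 + 30) + 148)*139)/(-27 - 928) = ((50 + 148)*139)/(-955) = (198*139)*(-1/955) = 27522*(-1/955) = -27522/955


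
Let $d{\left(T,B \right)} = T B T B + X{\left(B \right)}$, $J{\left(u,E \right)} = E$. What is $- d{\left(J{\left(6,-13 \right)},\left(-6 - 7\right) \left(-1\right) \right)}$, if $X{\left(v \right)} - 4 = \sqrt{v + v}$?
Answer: $-28565 - \sqrt{26} \approx -28570.0$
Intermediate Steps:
$X{\left(v \right)} = 4 + \sqrt{2} \sqrt{v}$ ($X{\left(v \right)} = 4 + \sqrt{v + v} = 4 + \sqrt{2 v} = 4 + \sqrt{2} \sqrt{v}$)
$d{\left(T,B \right)} = 4 + \sqrt{2} \sqrt{B} + B^{2} T^{2}$ ($d{\left(T,B \right)} = T B T B + \left(4 + \sqrt{2} \sqrt{B}\right) = B T T B + \left(4 + \sqrt{2} \sqrt{B}\right) = B T^{2} B + \left(4 + \sqrt{2} \sqrt{B}\right) = B^{2} T^{2} + \left(4 + \sqrt{2} \sqrt{B}\right) = 4 + \sqrt{2} \sqrt{B} + B^{2} T^{2}$)
$- d{\left(J{\left(6,-13 \right)},\left(-6 - 7\right) \left(-1\right) \right)} = - (4 + \sqrt{2} \sqrt{\left(-6 - 7\right) \left(-1\right)} + \left(\left(-6 - 7\right) \left(-1\right)\right)^{2} \left(-13\right)^{2}) = - (4 + \sqrt{2} \sqrt{\left(-13\right) \left(-1\right)} + \left(\left(-13\right) \left(-1\right)\right)^{2} \cdot 169) = - (4 + \sqrt{2} \sqrt{13} + 13^{2} \cdot 169) = - (4 + \sqrt{26} + 169 \cdot 169) = - (4 + \sqrt{26} + 28561) = - (28565 + \sqrt{26}) = -28565 - \sqrt{26}$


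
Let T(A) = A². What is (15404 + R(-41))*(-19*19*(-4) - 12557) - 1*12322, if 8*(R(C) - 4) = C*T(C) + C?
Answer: -301778351/4 ≈ -7.5445e+7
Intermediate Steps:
R(C) = 4 + C/8 + C³/8 (R(C) = 4 + (C*C² + C)/8 = 4 + (C³ + C)/8 = 4 + (C + C³)/8 = 4 + (C/8 + C³/8) = 4 + C/8 + C³/8)
(15404 + R(-41))*(-19*19*(-4) - 12557) - 1*12322 = (15404 + (4 + (⅛)*(-41) + (⅛)*(-41)³))*(-19*19*(-4) - 12557) - 1*12322 = (15404 + (4 - 41/8 + (⅛)*(-68921)))*(-361*(-4) - 12557) - 12322 = (15404 + (4 - 41/8 - 68921/8))*(1444 - 12557) - 12322 = (15404 - 34465/4)*(-11113) - 12322 = (27151/4)*(-11113) - 12322 = -301729063/4 - 12322 = -301778351/4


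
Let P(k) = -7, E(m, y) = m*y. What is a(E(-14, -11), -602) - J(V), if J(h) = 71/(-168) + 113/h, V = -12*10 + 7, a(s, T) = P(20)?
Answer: -937/168 ≈ -5.5774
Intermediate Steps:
a(s, T) = -7
V = -113 (V = -120 + 7 = -113)
J(h) = -71/168 + 113/h (J(h) = 71*(-1/168) + 113/h = -71/168 + 113/h)
a(E(-14, -11), -602) - J(V) = -7 - (-71/168 + 113/(-113)) = -7 - (-71/168 + 113*(-1/113)) = -7 - (-71/168 - 1) = -7 - 1*(-239/168) = -7 + 239/168 = -937/168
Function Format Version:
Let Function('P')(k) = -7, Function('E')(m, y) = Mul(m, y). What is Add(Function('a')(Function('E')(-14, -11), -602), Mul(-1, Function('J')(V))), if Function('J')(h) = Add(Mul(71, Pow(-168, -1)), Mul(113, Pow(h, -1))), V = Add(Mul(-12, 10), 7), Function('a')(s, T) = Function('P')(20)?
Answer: Rational(-937, 168) ≈ -5.5774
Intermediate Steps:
Function('a')(s, T) = -7
V = -113 (V = Add(-120, 7) = -113)
Function('J')(h) = Add(Rational(-71, 168), Mul(113, Pow(h, -1))) (Function('J')(h) = Add(Mul(71, Rational(-1, 168)), Mul(113, Pow(h, -1))) = Add(Rational(-71, 168), Mul(113, Pow(h, -1))))
Add(Function('a')(Function('E')(-14, -11), -602), Mul(-1, Function('J')(V))) = Add(-7, Mul(-1, Add(Rational(-71, 168), Mul(113, Pow(-113, -1))))) = Add(-7, Mul(-1, Add(Rational(-71, 168), Mul(113, Rational(-1, 113))))) = Add(-7, Mul(-1, Add(Rational(-71, 168), -1))) = Add(-7, Mul(-1, Rational(-239, 168))) = Add(-7, Rational(239, 168)) = Rational(-937, 168)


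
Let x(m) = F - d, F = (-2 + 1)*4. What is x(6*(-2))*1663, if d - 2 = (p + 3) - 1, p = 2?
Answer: -16630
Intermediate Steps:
F = -4 (F = -1*4 = -4)
d = 6 (d = 2 + ((2 + 3) - 1) = 2 + (5 - 1) = 2 + 4 = 6)
x(m) = -10 (x(m) = -4 - 1*6 = -4 - 6 = -10)
x(6*(-2))*1663 = -10*1663 = -16630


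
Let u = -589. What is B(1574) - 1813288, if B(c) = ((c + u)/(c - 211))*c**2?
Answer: -31197684/1363 ≈ -22889.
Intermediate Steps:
B(c) = c**2*(-589 + c)/(-211 + c) (B(c) = ((c - 589)/(c - 211))*c**2 = ((-589 + c)/(-211 + c))*c**2 = c**2*(-589 + c)/(-211 + c))
B(1574) - 1813288 = 1574**2*(-589 + 1574)/(-211 + 1574) - 1813288 = 2477476*985/1363 - 1813288 = 2477476*(1/1363)*985 - 1813288 = 2440313860/1363 - 1813288 = -31197684/1363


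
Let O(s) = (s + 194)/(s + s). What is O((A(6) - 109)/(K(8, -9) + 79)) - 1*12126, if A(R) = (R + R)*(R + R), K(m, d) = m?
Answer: -831907/70 ≈ -11884.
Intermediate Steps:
A(R) = 4*R² (A(R) = (2*R)*(2*R) = 4*R²)
O(s) = (194 + s)/(2*s) (O(s) = (194 + s)/((2*s)) = (194 + s)*(1/(2*s)) = (194 + s)/(2*s))
O((A(6) - 109)/(K(8, -9) + 79)) - 1*12126 = (194 + (4*6² - 109)/(8 + 79))/(2*(((4*6² - 109)/(8 + 79)))) - 1*12126 = (194 + (4*36 - 109)/87)/(2*(((4*36 - 109)/87))) - 12126 = (194 + (144 - 109)*(1/87))/(2*(((144 - 109)*(1/87)))) - 12126 = (194 + 35*(1/87))/(2*((35*(1/87)))) - 12126 = (194 + 35/87)/(2*(35/87)) - 12126 = (½)*(87/35)*(16913/87) - 12126 = 16913/70 - 12126 = -831907/70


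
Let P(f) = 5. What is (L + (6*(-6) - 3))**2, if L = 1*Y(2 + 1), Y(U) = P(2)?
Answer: 1156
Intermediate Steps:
Y(U) = 5
L = 5 (L = 1*5 = 5)
(L + (6*(-6) - 3))**2 = (5 + (6*(-6) - 3))**2 = (5 + (-36 - 3))**2 = (5 - 39)**2 = (-34)**2 = 1156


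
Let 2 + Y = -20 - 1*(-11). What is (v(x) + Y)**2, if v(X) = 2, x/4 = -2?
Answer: 81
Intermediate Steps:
x = -8 (x = 4*(-2) = -8)
Y = -11 (Y = -2 + (-20 - 1*(-11)) = -2 + (-20 + 11) = -2 - 9 = -11)
(v(x) + Y)**2 = (2 - 11)**2 = (-9)**2 = 81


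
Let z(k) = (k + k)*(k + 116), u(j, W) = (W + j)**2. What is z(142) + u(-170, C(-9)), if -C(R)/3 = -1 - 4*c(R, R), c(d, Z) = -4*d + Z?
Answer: 97921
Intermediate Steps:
c(d, Z) = Z - 4*d
C(R) = 3 - 36*R (C(R) = -3*(-1 - 4*(R - 4*R)) = -3*(-1 - (-12)*R) = -3*(-1 + 12*R) = 3 - 36*R)
z(k) = 2*k*(116 + k) (z(k) = (2*k)*(116 + k) = 2*k*(116 + k))
z(142) + u(-170, C(-9)) = 2*142*(116 + 142) + ((3 - 36*(-9)) - 170)**2 = 2*142*258 + ((3 + 324) - 170)**2 = 73272 + (327 - 170)**2 = 73272 + 157**2 = 73272 + 24649 = 97921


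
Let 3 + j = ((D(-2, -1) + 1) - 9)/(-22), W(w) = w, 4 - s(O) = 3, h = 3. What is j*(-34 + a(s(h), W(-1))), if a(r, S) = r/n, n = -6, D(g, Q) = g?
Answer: 2870/33 ≈ 86.970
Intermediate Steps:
s(O) = 1 (s(O) = 4 - 1*3 = 4 - 3 = 1)
a(r, S) = -r/6 (a(r, S) = r/(-6) = r*(-1/6) = -r/6)
j = -28/11 (j = -3 + ((-2 + 1) - 9)/(-22) = -3 + (-1 - 9)*(-1/22) = -3 - 10*(-1/22) = -3 + 5/11 = -28/11 ≈ -2.5455)
j*(-34 + a(s(h), W(-1))) = -28*(-34 - 1/6*1)/11 = -28*(-34 - 1/6)/11 = -28/11*(-205/6) = 2870/33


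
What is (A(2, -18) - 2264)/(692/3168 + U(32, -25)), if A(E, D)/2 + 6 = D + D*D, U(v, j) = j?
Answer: 1317888/19627 ≈ 67.147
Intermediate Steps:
A(E, D) = -12 + 2*D + 2*D² (A(E, D) = -12 + 2*(D + D*D) = -12 + 2*(D + D²) = -12 + (2*D + 2*D²) = -12 + 2*D + 2*D²)
(A(2, -18) - 2264)/(692/3168 + U(32, -25)) = ((-12 + 2*(-18) + 2*(-18)²) - 2264)/(692/3168 - 25) = ((-12 - 36 + 2*324) - 2264)/(692*(1/3168) - 25) = ((-12 - 36 + 648) - 2264)/(173/792 - 25) = (600 - 2264)/(-19627/792) = -1664*(-792/19627) = 1317888/19627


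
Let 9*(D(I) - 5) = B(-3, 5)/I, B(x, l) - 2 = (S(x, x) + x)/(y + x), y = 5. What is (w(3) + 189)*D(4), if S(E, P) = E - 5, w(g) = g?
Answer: 2824/3 ≈ 941.33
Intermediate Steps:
S(E, P) = -5 + E
B(x, l) = 2 + (-5 + 2*x)/(5 + x) (B(x, l) = 2 + ((-5 + x) + x)/(5 + x) = 2 + (-5 + 2*x)/(5 + x))
D(I) = 5 - 7/(18*I) (D(I) = 5 + (((5 + 4*(-3))/(5 - 3))/I)/9 = 5 + (((5 - 12)/2)/I)/9 = 5 + (((1/2)*(-7))/I)/9 = 5 + (-7/(2*I))/9 = 5 - 7/(18*I))
(w(3) + 189)*D(4) = (3 + 189)*(5 - 7/18/4) = 192*(5 - 7/18*1/4) = 192*(5 - 7/72) = 192*(353/72) = 2824/3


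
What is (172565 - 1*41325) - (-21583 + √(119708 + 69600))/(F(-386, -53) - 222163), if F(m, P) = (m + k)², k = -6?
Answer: 8989787177/68499 + 2*√47327/68499 ≈ 1.3124e+5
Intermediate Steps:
F(m, P) = (-6 + m)² (F(m, P) = (m - 6)² = (-6 + m)²)
(172565 - 1*41325) - (-21583 + √(119708 + 69600))/(F(-386, -53) - 222163) = (172565 - 1*41325) - (-21583 + √(119708 + 69600))/((-6 - 386)² - 222163) = (172565 - 41325) - (-21583 + √189308)/((-392)² - 222163) = 131240 - (-21583 + 2*√47327)/(153664 - 222163) = 131240 - (-21583 + 2*√47327)/(-68499) = 131240 - (-21583 + 2*√47327)*(-1)/68499 = 131240 - (21583/68499 - 2*√47327/68499) = 131240 + (-21583/68499 + 2*√47327/68499) = 8989787177/68499 + 2*√47327/68499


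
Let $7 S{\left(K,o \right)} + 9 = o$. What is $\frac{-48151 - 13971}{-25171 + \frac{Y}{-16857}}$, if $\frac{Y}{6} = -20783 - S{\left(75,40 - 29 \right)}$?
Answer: $\frac{2443444626}{989759977} \approx 2.4687$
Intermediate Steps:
$S{\left(K,o \right)} = - \frac{9}{7} + \frac{o}{7}$
$Y = - \frac{872898}{7}$ ($Y = 6 \left(-20783 - \left(- \frac{9}{7} + \frac{40 - 29}{7}\right)\right) = 6 \left(-20783 - \left(- \frac{9}{7} + \frac{1}{7} \cdot 11\right)\right) = 6 \left(-20783 - \left(- \frac{9}{7} + \frac{11}{7}\right)\right) = 6 \left(-20783 - \frac{2}{7}\right) = 6 \left(- \frac{145483}{7}\right) = - \frac{872898}{7} \approx -1.247 \cdot 10^{5}$)
$\frac{-48151 - 13971}{-25171 + \frac{Y}{-16857}} = \frac{-48151 - 13971}{-25171 - \frac{872898}{7 \left(-16857\right)}} = - \frac{62122}{-25171 - - \frac{290966}{39333}} = - \frac{62122}{-25171 + \frac{290966}{39333}} = - \frac{62122}{- \frac{989759977}{39333}} = \left(-62122\right) \left(- \frac{39333}{989759977}\right) = \frac{2443444626}{989759977}$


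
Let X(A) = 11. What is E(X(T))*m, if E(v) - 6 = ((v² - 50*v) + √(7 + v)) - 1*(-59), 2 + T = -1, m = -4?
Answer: 1456 - 12*√2 ≈ 1439.0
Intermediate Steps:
T = -3 (T = -2 - 1 = -3)
E(v) = 65 + v² + √(7 + v) - 50*v (E(v) = 6 + (((v² - 50*v) + √(7 + v)) - 1*(-59)) = 6 + ((v² + √(7 + v) - 50*v) + 59) = 6 + (59 + v² + √(7 + v) - 50*v) = 65 + v² + √(7 + v) - 50*v)
E(X(T))*m = (65 + 11² + √(7 + 11) - 50*11)*(-4) = (65 + 121 + √18 - 550)*(-4) = (65 + 121 + 3*√2 - 550)*(-4) = (-364 + 3*√2)*(-4) = 1456 - 12*√2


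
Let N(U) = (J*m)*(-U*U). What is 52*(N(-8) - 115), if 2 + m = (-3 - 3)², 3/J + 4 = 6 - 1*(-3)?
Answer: -369356/5 ≈ -73871.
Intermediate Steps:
J = ⅗ (J = 3/(-4 + (6 - 1*(-3))) = 3/(-4 + (6 + 3)) = 3/(-4 + 9) = 3/5 = 3*(⅕) = ⅗ ≈ 0.60000)
m = 34 (m = -2 + (-3 - 3)² = -2 + (-6)² = -2 + 36 = 34)
N(U) = -102*U²/5 (N(U) = ((⅗)*34)*(-U*U) = 102*(-U²)/5 = -102*U²/5)
52*(N(-8) - 115) = 52*(-102/5*(-8)² - 115) = 52*(-102/5*64 - 115) = 52*(-6528/5 - 115) = 52*(-7103/5) = -369356/5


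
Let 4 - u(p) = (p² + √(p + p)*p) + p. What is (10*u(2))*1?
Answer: -60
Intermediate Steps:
u(p) = 4 - p - p² - √2*p^(3/2) (u(p) = 4 - ((p² + √(p + p)*p) + p) = 4 - ((p² + √(2*p)*p) + p) = 4 - ((p² + (√2*√p)*p) + p) = 4 - ((p² + √2*p^(3/2)) + p) = 4 - (p + p² + √2*p^(3/2)) = 4 + (-p - p² - √2*p^(3/2)) = 4 - p - p² - √2*p^(3/2))
(10*u(2))*1 = (10*(4 - 1*2 - 1*2² - √2*2^(3/2)))*1 = (10*(4 - 2 - 1*4 - √2*2*√2))*1 = (10*(4 - 2 - 4 - 4))*1 = (10*(-6))*1 = -60*1 = -60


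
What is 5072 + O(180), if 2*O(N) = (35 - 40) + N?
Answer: 10319/2 ≈ 5159.5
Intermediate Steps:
O(N) = -5/2 + N/2 (O(N) = ((35 - 40) + N)/2 = (-5 + N)/2 = -5/2 + N/2)
5072 + O(180) = 5072 + (-5/2 + (1/2)*180) = 5072 + (-5/2 + 90) = 5072 + 175/2 = 10319/2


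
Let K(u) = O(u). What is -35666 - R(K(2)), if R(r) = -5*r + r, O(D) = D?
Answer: -35658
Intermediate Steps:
K(u) = u
R(r) = -4*r
-35666 - R(K(2)) = -35666 - (-4)*2 = -35666 - 1*(-8) = -35666 + 8 = -35658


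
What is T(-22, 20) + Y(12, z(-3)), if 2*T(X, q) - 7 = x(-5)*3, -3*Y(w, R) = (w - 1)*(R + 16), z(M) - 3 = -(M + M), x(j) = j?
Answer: -287/3 ≈ -95.667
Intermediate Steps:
z(M) = 3 - 2*M (z(M) = 3 - (M + M) = 3 - 2*M)
Y(w, R) = -(-1 + w)*(16 + R)/3 (Y(w, R) = -(w - 1)*(R + 16)/3 = -(-1 + w)*(16 + R)/3)
T(X, q) = -4 (T(X, q) = 7/2 + (-5*3)/2 = 7/2 + (1/2)*(-15) = 7/2 - 15/2 = -4)
T(-22, 20) + Y(12, z(-3)) = -4 + (16/3 - 16/3*12 + (3 - 2*(-3))/3 - 1/3*(3 - 2*(-3))*12) = -4 + (16/3 - 64 + (3 + 6)/3 - 1/3*(3 + 6)*12) = -4 + (16/3 - 64 + (1/3)*9 - 1/3*9*12) = -4 + (16/3 - 64 + 3 - 36) = -4 - 275/3 = -287/3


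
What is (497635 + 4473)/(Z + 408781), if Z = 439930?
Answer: 502108/848711 ≈ 0.59161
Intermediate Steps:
(497635 + 4473)/(Z + 408781) = (497635 + 4473)/(439930 + 408781) = 502108/848711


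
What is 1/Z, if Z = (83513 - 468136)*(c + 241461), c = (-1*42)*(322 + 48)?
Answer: -1/86894412783 ≈ -1.1508e-11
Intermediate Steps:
c = -15540 (c = -42*370 = -15540)
Z = -86894412783 (Z = (83513 - 468136)*(-15540 + 241461) = -384623*225921 = -86894412783)
1/Z = 1/(-86894412783) = -1/86894412783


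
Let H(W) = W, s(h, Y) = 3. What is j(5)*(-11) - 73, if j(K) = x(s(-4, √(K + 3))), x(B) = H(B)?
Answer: -106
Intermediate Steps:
x(B) = B
j(K) = 3
j(5)*(-11) - 73 = 3*(-11) - 73 = -33 - 73 = -106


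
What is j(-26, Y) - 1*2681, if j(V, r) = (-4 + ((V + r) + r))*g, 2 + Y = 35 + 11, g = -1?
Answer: -2739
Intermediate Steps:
Y = 44 (Y = -2 + (35 + 11) = -2 + 46 = 44)
j(V, r) = 4 - V - 2*r (j(V, r) = (-4 + ((V + r) + r))*(-1) = (-4 + (V + 2*r))*(-1) = (-4 + V + 2*r)*(-1) = 4 - V - 2*r)
j(-26, Y) - 1*2681 = (4 - 1*(-26) - 2*44) - 1*2681 = (4 + 26 - 88) - 2681 = -58 - 2681 = -2739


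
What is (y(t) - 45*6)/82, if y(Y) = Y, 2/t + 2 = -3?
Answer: -676/205 ≈ -3.2976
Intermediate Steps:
t = -⅖ (t = 2/(-2 - 3) = 2/(-5) = 2*(-⅕) = -⅖ ≈ -0.40000)
(y(t) - 45*6)/82 = (-⅖ - 45*6)/82 = (-⅖ - 270)*(1/82) = -1352/5*1/82 = -676/205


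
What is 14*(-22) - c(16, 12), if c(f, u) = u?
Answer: -320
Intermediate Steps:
14*(-22) - c(16, 12) = 14*(-22) - 1*12 = -308 - 12 = -320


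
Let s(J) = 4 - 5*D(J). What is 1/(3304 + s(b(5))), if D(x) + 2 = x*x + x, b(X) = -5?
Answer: 1/3218 ≈ 0.00031075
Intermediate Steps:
D(x) = -2 + x + x**2 (D(x) = -2 + (x*x + x) = -2 + (x**2 + x) = -2 + (x + x**2) = -2 + x + x**2)
s(J) = 14 - 5*J - 5*J**2 (s(J) = 4 - 5*(-2 + J + J**2) = 4 + (10 - 5*J - 5*J**2) = 14 - 5*J - 5*J**2)
1/(3304 + s(b(5))) = 1/(3304 + (14 - 5*(-5) - 5*(-5)**2)) = 1/(3304 + (14 + 25 - 5*25)) = 1/(3304 + (14 + 25 - 125)) = 1/(3304 - 86) = 1/3218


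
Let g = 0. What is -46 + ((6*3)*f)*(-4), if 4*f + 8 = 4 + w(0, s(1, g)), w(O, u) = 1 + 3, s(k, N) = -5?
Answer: -46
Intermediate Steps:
w(O, u) = 4
f = 0 (f = -2 + (4 + 4)/4 = -2 + (1/4)*8 = -2 + 2 = 0)
-46 + ((6*3)*f)*(-4) = -46 + ((6*3)*0)*(-4) = -46 + (18*0)*(-4) = -46 + 0*(-4) = -46 + 0 = -46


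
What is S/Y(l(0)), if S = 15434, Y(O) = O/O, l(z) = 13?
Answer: 15434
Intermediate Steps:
Y(O) = 1
S/Y(l(0)) = 15434/1 = 15434*1 = 15434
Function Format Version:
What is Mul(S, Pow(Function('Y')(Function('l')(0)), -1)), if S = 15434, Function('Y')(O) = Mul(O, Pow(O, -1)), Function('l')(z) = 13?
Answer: 15434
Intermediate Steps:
Function('Y')(O) = 1
Mul(S, Pow(Function('Y')(Function('l')(0)), -1)) = Mul(15434, Pow(1, -1)) = Mul(15434, 1) = 15434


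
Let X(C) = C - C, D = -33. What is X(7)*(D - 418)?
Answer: 0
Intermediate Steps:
X(C) = 0
X(7)*(D - 418) = 0*(-33 - 418) = 0*(-451) = 0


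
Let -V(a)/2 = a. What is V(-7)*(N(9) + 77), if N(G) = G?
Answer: 1204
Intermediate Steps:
V(a) = -2*a
V(-7)*(N(9) + 77) = (-2*(-7))*(9 + 77) = 14*86 = 1204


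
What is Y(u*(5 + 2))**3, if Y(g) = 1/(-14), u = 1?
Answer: -1/2744 ≈ -0.00036443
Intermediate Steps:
Y(g) = -1/14
Y(u*(5 + 2))**3 = (-1/14)**3 = -1/2744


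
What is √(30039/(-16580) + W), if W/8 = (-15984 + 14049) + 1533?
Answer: I*√221141217255/8290 ≈ 56.726*I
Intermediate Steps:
W = -3216 (W = 8*((-15984 + 14049) + 1533) = 8*(-1935 + 1533) = 8*(-402) = -3216)
√(30039/(-16580) + W) = √(30039/(-16580) - 3216) = √(30039*(-1/16580) - 3216) = √(-30039/16580 - 3216) = √(-53351319/16580) = I*√221141217255/8290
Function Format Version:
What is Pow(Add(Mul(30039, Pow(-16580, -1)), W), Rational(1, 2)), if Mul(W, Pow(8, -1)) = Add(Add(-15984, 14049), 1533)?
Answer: Mul(Rational(1, 8290), I, Pow(221141217255, Rational(1, 2))) ≈ Mul(56.726, I)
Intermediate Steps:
W = -3216 (W = Mul(8, Add(Add(-15984, 14049), 1533)) = Mul(8, Add(-1935, 1533)) = Mul(8, -402) = -3216)
Pow(Add(Mul(30039, Pow(-16580, -1)), W), Rational(1, 2)) = Pow(Add(Mul(30039, Pow(-16580, -1)), -3216), Rational(1, 2)) = Pow(Add(Mul(30039, Rational(-1, 16580)), -3216), Rational(1, 2)) = Pow(Add(Rational(-30039, 16580), -3216), Rational(1, 2)) = Pow(Rational(-53351319, 16580), Rational(1, 2)) = Mul(Rational(1, 8290), I, Pow(221141217255, Rational(1, 2)))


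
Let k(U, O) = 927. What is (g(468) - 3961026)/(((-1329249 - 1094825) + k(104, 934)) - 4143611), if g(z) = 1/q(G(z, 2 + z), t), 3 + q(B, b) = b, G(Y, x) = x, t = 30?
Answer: 106947701/177302466 ≈ 0.60319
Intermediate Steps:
q(B, b) = -3 + b
g(z) = 1/27 (g(z) = 1/(-3 + 30) = 1/27)
(g(468) - 3961026)/(((-1329249 - 1094825) + k(104, 934)) - 4143611) = (1/27 - 3961026)/(((-1329249 - 1094825) + 927) - 4143611) = -106947701/(27*((-2424074 + 927) - 4143611)) = -106947701/(27*(-2423147 - 4143611)) = -106947701/27/(-6566758) = -106947701/27*(-1/6566758) = 106947701/177302466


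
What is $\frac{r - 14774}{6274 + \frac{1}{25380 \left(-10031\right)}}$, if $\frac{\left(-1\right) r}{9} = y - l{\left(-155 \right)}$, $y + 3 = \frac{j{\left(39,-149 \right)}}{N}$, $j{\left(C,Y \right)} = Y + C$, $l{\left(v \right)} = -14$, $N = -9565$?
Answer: $- \frac{7243565947494660}{3055591776616447} \approx -2.3706$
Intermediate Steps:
$j{\left(C,Y \right)} = C + Y$
$y = - \frac{5717}{1913}$ ($y = -3 + \frac{39 - 149}{-9565} = -3 - - \frac{22}{1913} = -3 + \frac{22}{1913} = - \frac{5717}{1913} \approx -2.9885$)
$r = - \frac{189585}{1913}$ ($r = - 9 \left(- \frac{5717}{1913} - -14\right) = - 9 \left(- \frac{5717}{1913} + 14\right) = \left(-9\right) \frac{21065}{1913} = - \frac{189585}{1913} \approx -99.104$)
$\frac{r - 14774}{6274 + \frac{1}{25380 \left(-10031\right)}} = \frac{- \frac{189585}{1913} - 14774}{6274 + \frac{1}{25380 \left(-10031\right)}} = - \frac{28452247}{1913 \left(6274 + \frac{1}{25380} \left(- \frac{1}{10031}\right)\right)} = - \frac{28452247}{1913 \left(6274 - \frac{1}{254586780}\right)} = - \frac{28452247}{1913 \cdot \frac{1597277457719}{254586780}} = \left(- \frac{28452247}{1913}\right) \frac{254586780}{1597277457719} = - \frac{7243565947494660}{3055591776616447}$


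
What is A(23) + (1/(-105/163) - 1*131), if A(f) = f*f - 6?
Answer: 40997/105 ≈ 390.45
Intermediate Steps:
A(f) = -6 + f² (A(f) = f² - 6 = -6 + f²)
A(23) + (1/(-105/163) - 1*131) = (-6 + 23²) + (1/(-105/163) - 1*131) = (-6 + 529) + (1/(-105*1/163) - 131) = 523 + (1/(-105/163) - 131) = 523 + (-163/105 - 131) = 523 - 13918/105 = 40997/105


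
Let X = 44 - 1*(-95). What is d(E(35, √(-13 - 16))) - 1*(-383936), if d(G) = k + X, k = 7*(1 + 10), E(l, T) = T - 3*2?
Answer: 384152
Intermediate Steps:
X = 139 (X = 44 + 95 = 139)
E(l, T) = -6 + T (E(l, T) = T - 6 = -6 + T)
k = 77 (k = 7*11 = 77)
d(G) = 216 (d(G) = 77 + 139 = 216)
d(E(35, √(-13 - 16))) - 1*(-383936) = 216 - 1*(-383936) = 216 + 383936 = 384152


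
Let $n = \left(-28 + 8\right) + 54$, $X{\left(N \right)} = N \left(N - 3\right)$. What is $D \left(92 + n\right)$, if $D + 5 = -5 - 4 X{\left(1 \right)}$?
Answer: $-252$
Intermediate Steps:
$X{\left(N \right)} = N \left(-3 + N\right)$
$D = -2$ ($D = -5 - \left(5 + 4 \cdot 1 \left(-3 + 1\right)\right) = -5 - \left(5 + 4 \cdot 1 \left(-2\right)\right) = -5 - -3 = -5 + \left(-5 + 8\right) = -5 + 3 = -2$)
$n = 34$ ($n = -20 + 54 = 34$)
$D \left(92 + n\right) = - 2 \left(92 + 34\right) = \left(-2\right) 126 = -252$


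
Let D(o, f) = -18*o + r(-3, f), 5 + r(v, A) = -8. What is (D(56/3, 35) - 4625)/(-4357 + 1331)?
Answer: 2487/1513 ≈ 1.6438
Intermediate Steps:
r(v, A) = -13 (r(v, A) = -5 - 8 = -13)
D(o, f) = -13 - 18*o (D(o, f) = -18*o - 13 = -13 - 18*o)
(D(56/3, 35) - 4625)/(-4357 + 1331) = ((-13 - 1008/3) - 4625)/(-4357 + 1331) = ((-13 - 1008/3) - 4625)/(-3026) = ((-13 - 18*56/3) - 4625)*(-1/3026) = ((-13 - 336) - 4625)*(-1/3026) = (-349 - 4625)*(-1/3026) = -4974*(-1/3026) = 2487/1513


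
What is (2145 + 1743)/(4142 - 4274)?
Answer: -324/11 ≈ -29.455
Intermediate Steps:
(2145 + 1743)/(4142 - 4274) = 3888/(-132) = 3888*(-1/132) = -324/11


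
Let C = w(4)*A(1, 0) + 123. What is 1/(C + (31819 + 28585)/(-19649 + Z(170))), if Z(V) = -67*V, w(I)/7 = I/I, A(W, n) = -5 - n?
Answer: 31039/2671028 ≈ 0.011621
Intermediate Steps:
w(I) = 7 (w(I) = 7*(I/I) = 7*1 = 7)
C = 88 (C = 7*(-5 - 1*0) + 123 = 7*(-5 + 0) + 123 = 7*(-5) + 123 = -35 + 123 = 88)
1/(C + (31819 + 28585)/(-19649 + Z(170))) = 1/(88 + (31819 + 28585)/(-19649 - 67*170)) = 1/(88 + 60404/(-19649 - 11390)) = 1/(88 + 60404/(-31039)) = 1/(88 + 60404*(-1/31039)) = 1/(88 - 60404/31039) = 1/(2671028/31039) = 31039/2671028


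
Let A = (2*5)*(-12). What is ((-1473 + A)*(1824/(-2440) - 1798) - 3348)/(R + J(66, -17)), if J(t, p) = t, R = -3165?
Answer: -290975778/315065 ≈ -923.54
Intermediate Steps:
A = -120 (A = 10*(-12) = -120)
((-1473 + A)*(1824/(-2440) - 1798) - 3348)/(R + J(66, -17)) = ((-1473 - 120)*(1824/(-2440) - 1798) - 3348)/(-3165 + 66) = (-1593*(1824*(-1/2440) - 1798) - 3348)/(-3099) = (-1593*(-228/305 - 1798) - 3348)*(-1/3099) = (-1593*(-548618/305) - 3348)*(-1/3099) = (873948474/305 - 3348)*(-1/3099) = (872927334/305)*(-1/3099) = -290975778/315065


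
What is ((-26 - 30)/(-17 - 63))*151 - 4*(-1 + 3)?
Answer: 977/10 ≈ 97.700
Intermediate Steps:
((-26 - 30)/(-17 - 63))*151 - 4*(-1 + 3) = -56/(-80)*151 - 4*2 = -56*(-1/80)*151 - 8 = (7/10)*151 - 8 = 1057/10 - 8 = 977/10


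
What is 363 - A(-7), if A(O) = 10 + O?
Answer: 360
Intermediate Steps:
363 - A(-7) = 363 - (10 - 7) = 363 - 1*3 = 363 - 3 = 360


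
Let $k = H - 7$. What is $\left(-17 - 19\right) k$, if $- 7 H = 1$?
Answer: $\frac{1800}{7} \approx 257.14$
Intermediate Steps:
$H = - \frac{1}{7}$ ($H = \left(- \frac{1}{7}\right) 1 = - \frac{1}{7} \approx -0.14286$)
$k = - \frac{50}{7}$ ($k = - \frac{1}{7} - 7 = - \frac{50}{7} \approx -7.1429$)
$\left(-17 - 19\right) k = \left(-17 - 19\right) \left(- \frac{50}{7}\right) = \left(-36\right) \left(- \frac{50}{7}\right) = \frac{1800}{7}$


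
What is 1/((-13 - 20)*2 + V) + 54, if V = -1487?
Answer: 83861/1553 ≈ 53.999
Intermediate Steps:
1/((-13 - 20)*2 + V) + 54 = 1/((-13 - 20)*2 - 1487) + 54 = 1/(-33*2 - 1487) + 54 = 1/(-66 - 1487) + 54 = 1/(-1553) + 54 = -1/1553 + 54 = 83861/1553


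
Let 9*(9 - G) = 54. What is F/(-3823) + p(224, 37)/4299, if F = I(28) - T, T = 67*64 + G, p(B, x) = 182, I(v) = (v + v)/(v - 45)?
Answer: 325668259/279396309 ≈ 1.1656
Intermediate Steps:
G = 3 (G = 9 - ⅑*54 = 9 - 6 = 3)
I(v) = 2*v/(-45 + v) (I(v) = (2*v)/(-45 + v) = 2*v/(-45 + v))
T = 4291 (T = 67*64 + 3 = 4288 + 3 = 4291)
F = -73003/17 (F = 2*28/(-45 + 28) - 1*4291 = 2*28/(-17) - 4291 = 2*28*(-1/17) - 4291 = -56/17 - 4291 = -73003/17 ≈ -4294.3)
F/(-3823) + p(224, 37)/4299 = -73003/17/(-3823) + 182/4299 = -73003/17*(-1/3823) + 182*(1/4299) = 73003/64991 + 182/4299 = 325668259/279396309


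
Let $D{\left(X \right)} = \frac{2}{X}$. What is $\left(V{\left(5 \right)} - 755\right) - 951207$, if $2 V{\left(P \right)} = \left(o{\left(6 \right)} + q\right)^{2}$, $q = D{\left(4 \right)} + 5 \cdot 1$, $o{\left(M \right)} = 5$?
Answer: $- \frac{7615255}{8} \approx -9.5191 \cdot 10^{5}$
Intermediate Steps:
$q = \frac{11}{2}$ ($q = \frac{2}{4} + 5 \cdot 1 = 2 \cdot \frac{1}{4} + 5 = \frac{1}{2} + 5 = \frac{11}{2} \approx 5.5$)
$V{\left(P \right)} = \frac{441}{8}$ ($V{\left(P \right)} = \frac{\left(5 + \frac{11}{2}\right)^{2}}{2} = \frac{\left(\frac{21}{2}\right)^{2}}{2} = \frac{1}{2} \cdot \frac{441}{4} = \frac{441}{8}$)
$\left(V{\left(5 \right)} - 755\right) - 951207 = \left(\frac{441}{8} - 755\right) - 951207 = - \frac{5599}{8} - 951207 = - \frac{7615255}{8}$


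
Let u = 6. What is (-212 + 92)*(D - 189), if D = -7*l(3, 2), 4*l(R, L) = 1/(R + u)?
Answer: 68110/3 ≈ 22703.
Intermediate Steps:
l(R, L) = 1/(4*(6 + R)) (l(R, L) = 1/(4*(R + 6)) = 1/(4*(6 + R)))
D = -7/36 (D = -7/(4*(6 + 3)) = -7/(4*9) = -7*1/36 = -7/36 ≈ -0.19444)
(-212 + 92)*(D - 189) = (-212 + 92)*(-7/36 - 189) = -120*(-6811/36) = 68110/3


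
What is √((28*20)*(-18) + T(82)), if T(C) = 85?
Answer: I*√9995 ≈ 99.975*I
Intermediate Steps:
√((28*20)*(-18) + T(82)) = √((28*20)*(-18) + 85) = √(560*(-18) + 85) = √(-10080 + 85) = √(-9995) = I*√9995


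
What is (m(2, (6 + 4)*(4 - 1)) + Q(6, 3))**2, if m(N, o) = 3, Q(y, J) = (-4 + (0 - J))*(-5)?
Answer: 1444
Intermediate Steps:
Q(y, J) = 20 + 5*J (Q(y, J) = (-4 - J)*(-5) = 20 + 5*J)
(m(2, (6 + 4)*(4 - 1)) + Q(6, 3))**2 = (3 + (20 + 5*3))**2 = (3 + (20 + 15))**2 = (3 + 35)**2 = 38**2 = 1444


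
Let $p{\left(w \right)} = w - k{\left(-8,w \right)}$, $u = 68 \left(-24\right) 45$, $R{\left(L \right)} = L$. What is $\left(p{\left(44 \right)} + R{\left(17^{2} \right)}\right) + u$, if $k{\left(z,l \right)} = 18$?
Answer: $-73125$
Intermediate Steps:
$u = -73440$ ($u = \left(-1632\right) 45 = -73440$)
$p{\left(w \right)} = -18 + w$ ($p{\left(w \right)} = w - 18 = -18 + w$)
$\left(p{\left(44 \right)} + R{\left(17^{2} \right)}\right) + u = \left(\left(-18 + 44\right) + 17^{2}\right) - 73440 = \left(26 + 289\right) - 73440 = 315 - 73440 = -73125$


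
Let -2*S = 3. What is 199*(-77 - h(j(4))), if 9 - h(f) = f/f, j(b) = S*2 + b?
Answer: -16915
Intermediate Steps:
S = -3/2 (S = -½*3 = -3/2 ≈ -1.5000)
j(b) = -3 + b (j(b) = -3/2*2 + b = -3 + b)
h(f) = 8 (h(f) = 9 - f/f = 9 - 1*1 = 9 - 1 = 8)
199*(-77 - h(j(4))) = 199*(-77 - 1*8) = 199*(-77 - 8) = 199*(-85) = -16915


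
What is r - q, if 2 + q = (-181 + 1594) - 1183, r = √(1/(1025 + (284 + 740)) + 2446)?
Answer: -228 + √10269290895/2049 ≈ -178.54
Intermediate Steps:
r = √10269290895/2049 (r = √(1/(1025 + 1024) + 2446) = √(1/2049 + 2446) = √(5011855/2049) = √10269290895/2049 ≈ 49.457)
q = 228 (q = -2 + ((-181 + 1594) - 1183) = -2 + (1413 - 1183) = -2 + 230 = 228)
r - q = √10269290895/2049 - 1*228 = √10269290895/2049 - 228 = -228 + √10269290895/2049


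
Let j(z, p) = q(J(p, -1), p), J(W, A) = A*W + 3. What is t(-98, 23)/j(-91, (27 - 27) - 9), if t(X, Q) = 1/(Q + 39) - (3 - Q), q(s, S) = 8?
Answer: 1241/496 ≈ 2.5020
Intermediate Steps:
J(W, A) = 3 + A*W
j(z, p) = 8
t(X, Q) = -3 + Q + 1/(39 + Q) (t(X, Q) = 1/(39 + Q) + (-3 + Q) = -3 + Q + 1/(39 + Q))
t(-98, 23)/j(-91, (27 - 27) - 9) = ((-116 + 23² + 36*23)/(39 + 23))/8 = ((-116 + 529 + 828)/62)*(⅛) = ((1/62)*1241)*(⅛) = (1241/62)*(⅛) = 1241/496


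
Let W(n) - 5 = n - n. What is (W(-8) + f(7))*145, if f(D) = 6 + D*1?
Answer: 2610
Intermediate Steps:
f(D) = 6 + D
W(n) = 5 (W(n) = 5 + (n - n) = 5 + 0 = 5)
(W(-8) + f(7))*145 = (5 + (6 + 7))*145 = (5 + 13)*145 = 18*145 = 2610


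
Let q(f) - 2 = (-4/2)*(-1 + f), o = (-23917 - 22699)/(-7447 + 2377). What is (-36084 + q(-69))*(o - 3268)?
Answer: 296919449824/2535 ≈ 1.1713e+8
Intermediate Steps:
o = 23308/2535 (o = -46616/(-5070) = -46616*(-1/5070) = 23308/2535 ≈ 9.1945)
q(f) = 4 - 2*f (q(f) = 2 + (-4/2)*(-1 + f) = 2 + (-4*½)*(-1 + f) = 2 - 2*(-1 + f) = 2 + (2 - 2*f) = 4 - 2*f)
(-36084 + q(-69))*(o - 3268) = (-36084 + (4 - 2*(-69)))*(23308/2535 - 3268) = (-36084 + (4 + 138))*(-8261072/2535) = (-36084 + 142)*(-8261072/2535) = -35942*(-8261072/2535) = 296919449824/2535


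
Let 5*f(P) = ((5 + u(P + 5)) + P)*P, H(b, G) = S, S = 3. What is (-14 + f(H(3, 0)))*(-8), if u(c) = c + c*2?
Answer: -208/5 ≈ -41.600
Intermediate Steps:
u(c) = 3*c (u(c) = c + 2*c = 3*c)
H(b, G) = 3
f(P) = P*(20 + 4*P)/5 (f(P) = (((5 + 3*(P + 5)) + P)*P)/5 = (((5 + 3*(5 + P)) + P)*P)/5 = (((5 + (15 + 3*P)) + P)*P)/5 = (((20 + 3*P) + P)*P)/5 = ((20 + 4*P)*P)/5 = (P*(20 + 4*P))/5 = P*(20 + 4*P)/5)
(-14 + f(H(3, 0)))*(-8) = (-14 + (⅘)*3*(5 + 3))*(-8) = (-14 + (⅘)*3*8)*(-8) = (-14 + 96/5)*(-8) = (26/5)*(-8) = -208/5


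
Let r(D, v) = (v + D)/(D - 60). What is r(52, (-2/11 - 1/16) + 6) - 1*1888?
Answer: -2668469/1408 ≈ -1895.2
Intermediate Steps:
r(D, v) = (D + v)/(-60 + D)
r(52, (-2/11 - 1/16) + 6) - 1*1888 = (52 + ((-2/11 - 1/16) + 6))/(-60 + 52) - 1*1888 = (52 + ((-2*1/11 - 1*1/16) + 6))/(-8) - 1888 = -(52 + ((-2/11 - 1/16) + 6))/8 - 1888 = -(52 + (-43/176 + 6))/8 - 1888 = -(52 + 1013/176)/8 - 1888 = -⅛*10165/176 - 1888 = -10165/1408 - 1888 = -2668469/1408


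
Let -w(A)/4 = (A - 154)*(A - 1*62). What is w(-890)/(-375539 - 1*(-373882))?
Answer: 3975552/1657 ≈ 2399.2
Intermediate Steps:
w(A) = -4*(-154 + A)*(-62 + A) (w(A) = -4*(A - 154)*(A - 1*62) = -4*(-154 + A)*(A - 62) = -4*(-154 + A)*(-62 + A))
w(-890)/(-375539 - 1*(-373882)) = (-38192 - 4*(-890)² + 864*(-890))/(-375539 - 1*(-373882)) = (-38192 - 4*792100 - 768960)/(-375539 + 373882) = (-38192 - 3168400 - 768960)/(-1657) = -3975552*(-1/1657) = 3975552/1657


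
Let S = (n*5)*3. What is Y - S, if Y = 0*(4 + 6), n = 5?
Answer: -75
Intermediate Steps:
S = 75 (S = (5*5)*3 = 25*3 = 75)
Y = 0 (Y = 0*10 = 0)
Y - S = 0 - 1*75 = 0 - 75 = -75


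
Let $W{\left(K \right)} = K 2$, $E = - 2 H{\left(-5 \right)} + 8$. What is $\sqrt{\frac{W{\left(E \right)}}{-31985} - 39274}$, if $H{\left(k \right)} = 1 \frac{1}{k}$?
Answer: $\frac{i \sqrt{40178882333998}}{31985} \approx 198.18 i$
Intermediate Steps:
$H{\left(k \right)} = \frac{1}{k}$
$E = \frac{42}{5}$ ($E = - \frac{2}{-5} + 8 = \left(-2\right) \left(- \frac{1}{5}\right) + 8 = \frac{2}{5} + 8 = \frac{42}{5} \approx 8.4$)
$W{\left(K \right)} = 2 K$
$\sqrt{\frac{W{\left(E \right)}}{-31985} - 39274} = \sqrt{\frac{2 \cdot \frac{42}{5}}{-31985} - 39274} = \sqrt{\frac{84}{5} \left(- \frac{1}{31985}\right) - 39274} = \sqrt{- \frac{84}{159925} - 39274} = \sqrt{- \frac{6280894534}{159925}} = \frac{i \sqrt{40178882333998}}{31985}$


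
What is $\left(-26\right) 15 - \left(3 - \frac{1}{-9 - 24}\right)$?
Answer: $- \frac{12970}{33} \approx -393.03$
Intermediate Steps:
$\left(-26\right) 15 - \left(3 - \frac{1}{-9 - 24}\right) = -390 - \left(3 - \frac{1}{-33}\right) = -390 - \frac{100}{33} = - \frac{12970}{33}$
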